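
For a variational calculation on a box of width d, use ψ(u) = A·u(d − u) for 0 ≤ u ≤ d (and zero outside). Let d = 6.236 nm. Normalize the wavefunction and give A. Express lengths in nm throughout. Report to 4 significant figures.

A ≈ 0.05640 nm^(-5/2)

Require ∫ |ψ|² du = 1 over the whole domain.
Expanding the polynomial and integrating term by term, ∫|ψ|² du = A²·(d^5/30).
Hence A² = 1/[d^5/30].
Substituting d = 6.236 gives A² = 0.0031812, so A = 0.056402.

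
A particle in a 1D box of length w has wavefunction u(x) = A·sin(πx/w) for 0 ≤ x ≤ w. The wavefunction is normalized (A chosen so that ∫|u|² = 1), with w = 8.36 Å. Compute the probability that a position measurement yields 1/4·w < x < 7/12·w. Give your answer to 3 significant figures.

P = ∫_{1/4·w}^{7/12·w} |u(x)|² dx.
Since A² = 1/(w/2), this is the region integral divided by the full normalization integral.
In terms of t = x/w (A² and the length scale cancel between numerator and denominator), P = [∫_{1/4}^{7/12} sin(π·t)^2 dt] / [∫_{0}^{1} sin(π·t)^2 dt].
Using ∫ sin(π·t)^2 dt = t/2 - sin(2·π·t)/(4·π), the numerator is 3/(8·π) + 1/6 and the denominator is 1/2.
The result is P = (9 + 4·π)/(12·π).

P ≈ 0.572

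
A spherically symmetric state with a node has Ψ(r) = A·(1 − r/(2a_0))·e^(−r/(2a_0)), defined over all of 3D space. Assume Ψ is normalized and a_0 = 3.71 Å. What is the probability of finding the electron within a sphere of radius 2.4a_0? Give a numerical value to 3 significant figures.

Integrate the radial probability density 4πr²|Ψ|² over r ≤ 2.4a_0.
The full normalization integral is A²·[8·π·a_0^3] = 1, fixing A².
Substituting u = r/a_0, A², 4π and the length scale all cancel in the ratio: P = ∫_{0}^{2.4} u^2·(1 - u/2)^2·e^(-u) du / ∫_{0}^{∞} u^2·(1 - u/2)^2·e^(-u) du.
An antiderivative of u^2·(1 - u/2)^2·e^(-u) is -(u^4/4 + u^2 + 2·u + 2)·e^(-u); evaluating from 0 to 2.4 gives ≈ 0.10813, while the full integral is 2.
The region integral divided by the full integral gives P = 0.05407.

P ≈ 0.0541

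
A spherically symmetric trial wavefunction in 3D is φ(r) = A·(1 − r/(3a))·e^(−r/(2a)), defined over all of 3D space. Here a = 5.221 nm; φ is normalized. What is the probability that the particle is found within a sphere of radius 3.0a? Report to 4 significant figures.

P ≈ 0.3528

With dV = 4πr²dr, the probability is ∫|φ|² dV over r ≤ 3.0a.
The full normalization integral is A²·[8·π·a^3/3] = 1, fixing A².
Let u = r/a; then A², 4π and the length scale all cancel, so P = ∫_{0}^{3.0} u^2·(1 - u/3)^2·e^(-u) du ÷ ∫_{0}^{∞} u^2·(1 - u/3)^2·e^(-u) du.
Using ∫ u^2·(1 - u/3)^2·e^(-u) du = (-u^4 + 2·u^3 - 3·u^2 - 6·u - 6)·e^(-u)/9, the numerator is 2/3 - 26·e^(-3)/3 and the denominator is 2/3.
Taking the ratio yields P = 0.35277.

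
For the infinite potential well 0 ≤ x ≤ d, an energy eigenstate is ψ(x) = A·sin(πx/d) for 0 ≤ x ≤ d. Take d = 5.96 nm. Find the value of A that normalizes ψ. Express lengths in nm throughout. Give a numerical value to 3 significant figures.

A ≈ 0.579 nm^(-1/2)

We need A² ∫|f|² dx = 1, taking the integral from 0 to d.
Using sin²θ = (1 − cos 2θ)/2, ∫|ψ|² dx = A²·(d/2).
Plugging in d = 5.96 yields A = 0.5793.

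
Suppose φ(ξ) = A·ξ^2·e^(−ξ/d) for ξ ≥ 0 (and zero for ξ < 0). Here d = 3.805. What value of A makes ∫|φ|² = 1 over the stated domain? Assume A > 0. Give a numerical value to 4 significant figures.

We need A² ∫|f|² dξ = 1, taking the integral from 0 to ∞.
With ∫₀^∞ ξ^4 e^(−αξ) dξ = 4!/α^5, carrying out the integral gives A² · 3·d^5/4.
Substituting d = 3.805 gives A² = 0.0016717, so A = 0.040887.

A ≈ 0.04089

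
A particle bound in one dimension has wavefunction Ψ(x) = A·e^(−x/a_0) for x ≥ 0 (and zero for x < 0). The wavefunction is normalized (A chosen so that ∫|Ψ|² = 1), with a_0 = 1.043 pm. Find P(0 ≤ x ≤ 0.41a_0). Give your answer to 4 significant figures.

P = ∫_{0}^{0.41a_0} |Ψ(x)|² dx.
The normalization integral ∫|Ψ|²dx over the whole domain equals a_0/2·A², and A² cancels in the ratio.
Let u = x/a_0; then A² and the length scale cancel, so P = ∫_{0}^{0.41} e^(-2·u) du ÷ ∫_{0}^{∞} e^(-2·u) du.
With ∫ e^(-2·u) du = -e^(-2·u)/2 + C, the region integral is 1/2 - e^(-41/50)/2 and the full one is 1/2.
Taking the ratio, P = 0.55957.

P ≈ 0.5596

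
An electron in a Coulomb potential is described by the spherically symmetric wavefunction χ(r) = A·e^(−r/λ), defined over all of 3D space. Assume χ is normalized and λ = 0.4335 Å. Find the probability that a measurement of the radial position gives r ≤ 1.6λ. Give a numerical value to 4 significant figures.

P ≈ 0.6201

With dV = 4πr²dr, the probability is ∫|χ|² dV over r ≤ 1.6λ.
Normalization gives A² = 1/(π·λ^3).
Substituting u = r/λ, A², 4π and the length scale all cancel in the ratio: P = ∫_{0}^{1.6} u^2·e^(-2·u) du / ∫_{0}^{∞} u^2·e^(-2·u) du.
With ∫ u^2·e^(-2·u) du = -(2·u^2 + 2·u + 1)·e^(-2·u)/4 + C, the region integral is 1/4 - 233·e^(-16/5)/100 and the full one is 1/4.
The region integral divided by the full integral gives P = 0.62010.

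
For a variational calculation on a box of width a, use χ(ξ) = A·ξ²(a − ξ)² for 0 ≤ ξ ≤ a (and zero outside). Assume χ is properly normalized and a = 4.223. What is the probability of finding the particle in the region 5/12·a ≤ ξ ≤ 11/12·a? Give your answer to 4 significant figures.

P ≈ 0.6973

The probability is P = ∫ |χ|² dξ over [5/12·a, 11/12·a].
The normalization integral ∫|χ|²dξ over the whole domain equals a^9/630·A², and A² cancels in the ratio.
Substituting u = ξ/a, A² and the length scale cancel in the ratio: P = ∫_{5/12}^{11/12} u^4·(1 - u)^4 du / ∫_{0}^{1} u^4·(1 - u)^4 du.
Using ∫ u^4·(1 - u)^4 du = u^5·(70·u^4 - 315·u^3 + 540·u^2 - 420·u + 126)/630, the numerator is ≈ 0.00110681 and the denominator is 1/630.
Taking the ratio, P = 0.69729.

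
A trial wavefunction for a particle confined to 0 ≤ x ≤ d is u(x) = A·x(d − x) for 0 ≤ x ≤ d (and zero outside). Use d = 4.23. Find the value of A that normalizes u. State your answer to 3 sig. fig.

A ≈ 0.149

We need A² ∫|f|² dx = 1, taking the integral from 0 to d.
Expanding the polynomial and integrating term by term, carrying out the integral gives A² · d^5/30.
Setting this equal to 1 gives A² = 1/(d^5/30).
Substituting d = 4.23 gives A² = 0.02215, so A = 0.1488.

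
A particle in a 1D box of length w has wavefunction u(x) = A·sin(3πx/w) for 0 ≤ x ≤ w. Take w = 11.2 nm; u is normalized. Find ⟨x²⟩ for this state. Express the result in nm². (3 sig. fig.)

The expectation value is the |u|²-weighted average of x^2: ∫ x^2|u|² dx.
The ratio of the moment integral to the normalization integral gives ⟨x²⟩ = -w^2/(18·π^2) + w^2/3.
With w = 11.2, ⟨x^2⟩ = 41.11.

⟨x^2⟩ ≈ 41.1 nm^2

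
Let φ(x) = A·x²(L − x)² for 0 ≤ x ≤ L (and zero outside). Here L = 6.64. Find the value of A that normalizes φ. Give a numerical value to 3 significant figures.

A ≈ 0.00501

Require ∫ |φ|² dx = 1 over the whole domain.
The integral (without the A² prefactor) comes out to L^9/630.
With L = 6.64: A² = 0.00002511 and A = 0.005011.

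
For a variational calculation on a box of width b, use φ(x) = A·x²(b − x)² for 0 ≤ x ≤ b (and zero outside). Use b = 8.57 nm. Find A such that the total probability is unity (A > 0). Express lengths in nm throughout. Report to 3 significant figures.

Require ∫ |φ|² dx = 1 over the whole domain.
Expanding the polynomial and integrating term by term, carrying out the integral gives A² · b^9/630.
Hence A² = 1/[b^9/630].
Plugging in b = 8.57 yields A = 0.001589.

A ≈ 0.00159 nm^(-9/2)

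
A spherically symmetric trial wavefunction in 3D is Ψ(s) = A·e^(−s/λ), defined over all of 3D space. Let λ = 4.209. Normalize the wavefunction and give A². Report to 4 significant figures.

A^2 ≈ 0.004269

Require ∫ |Ψ|² 4πs² ds = 1 over the whole domain.
(Spherical symmetry: dV = 4πs² ds.)
With ∫₀^∞ s^2 e^(−αs) ds = 2!/α^3, with Ψ = A·e^(−s/λ), the integral evaluates to A²·[π·λ^3].
So A² = (π·λ^3)^(−1).
Substituting λ = 4.209 gives A² = 0.0042689, so A = 0.065337.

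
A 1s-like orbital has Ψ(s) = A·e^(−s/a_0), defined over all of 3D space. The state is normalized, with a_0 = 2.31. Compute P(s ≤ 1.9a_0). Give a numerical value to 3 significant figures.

P ≈ 0.731

With dV = 4πs²ds, the probability is ∫|Ψ|² dV over s ≤ 1.9a_0.
The full normalization integral is A²·[π·a_0^3] = 1, fixing A².
In terms of u = s/a_0 (A², 4π and the length scale all cancel between numerator and denominator), P = [∫_{0}^{1.9} u^2·e^(-2·u) du] / [∫_{0}^{∞} u^2·e^(-2·u) du].
Using ∫ u^2·e^(-2·u) du = -(2·u^2 + 2·u + 1)·e^(-2·u)/4, the numerator is 1/4 - 601·e^(-19/5)/200 and the denominator is 1/4.
This evaluates to P = 0.7311.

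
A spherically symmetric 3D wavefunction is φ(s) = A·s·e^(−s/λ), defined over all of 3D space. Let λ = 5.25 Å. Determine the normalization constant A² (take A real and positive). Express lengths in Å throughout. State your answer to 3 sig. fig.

A^2 ≈ 0.0000266 Å^(-5)

Normalization requires ∫|φ|² 4πs² ds = 1, integrated from 0 to ∞.
With ∫₀^∞ s^4 e^(−αs) ds = 4!/α^5, the integral (without the A² prefactor) comes out to 3·π·λ^5.
Setting this equal to 1 gives A² = 1/(3·π·λ^5).
Substituting λ = 5.25 gives A² = 0.00002660, so A = 0.005158.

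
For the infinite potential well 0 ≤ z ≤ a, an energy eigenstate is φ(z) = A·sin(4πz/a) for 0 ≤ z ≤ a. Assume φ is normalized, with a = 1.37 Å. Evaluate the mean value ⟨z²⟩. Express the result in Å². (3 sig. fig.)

The expectation value is the |φ|²-weighted average of z^2: ∫ z^2|φ|² dz.
Using sin²θ = (1 − cos 2θ)/2, since the A² factors cancel between numerator and denominator, ⟨z²⟩ = -a^2/(32·π^2) + a^2/3.
With a = 1.37, ⟨z^2⟩ = 0.6197.

⟨z^2⟩ ≈ 0.620 Å^2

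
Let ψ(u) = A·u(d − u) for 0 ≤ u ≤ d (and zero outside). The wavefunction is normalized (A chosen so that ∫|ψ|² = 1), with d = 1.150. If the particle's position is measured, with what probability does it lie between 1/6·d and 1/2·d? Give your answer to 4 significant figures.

The probability is P = ∫ |ψ|² du over [1/6·d, 1/2·d].
With A² fixed by ∫|ψ|² = 1, i.e. A² = (d^5/30)^(−1), substitute and integrate.
Let t = u/d; then A² and the length scale cancel, so P = ∫_{1/6}^{1/2} t^2·(1 - t)^2 dt ÷ ∫_{0}^{1} t^2·(1 - t)^2 dt.
With ∫ t^2·(1 - t)^2 dt = t^3·(6·t^2 - 15·t + 10)/30 + C, the region integral is ≈ 0.0154835 and the full one is 1/30.
This works out to P = 301/648.

P ≈ 0.4645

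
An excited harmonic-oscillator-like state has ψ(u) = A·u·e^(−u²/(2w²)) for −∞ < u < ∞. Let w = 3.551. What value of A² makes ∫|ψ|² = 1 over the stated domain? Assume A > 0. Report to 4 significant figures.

The normalization condition is ∫|ψ|² du = 1 from −∞ to ∞.
With ψ = A·u·e^(−u²/(2w²)), the integral evaluates to A²·[√(π)·w^3/2].
So A² = (√(π)·w^3/2)^(−1).
With w = 3.551: A² = 0.025200 and A = 0.15875.

A^2 ≈ 0.02520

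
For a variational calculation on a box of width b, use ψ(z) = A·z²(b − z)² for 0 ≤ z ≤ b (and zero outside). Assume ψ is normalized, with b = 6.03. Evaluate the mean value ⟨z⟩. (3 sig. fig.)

⟨z⟩ = ∫ z |ψ|² dz over the full domain.
The ratio of the moment integral to the normalization integral gives ⟨z⟩ = b/2.
Putting b = 6.03 gives 3.015.

⟨z⟩ ≈ 3.02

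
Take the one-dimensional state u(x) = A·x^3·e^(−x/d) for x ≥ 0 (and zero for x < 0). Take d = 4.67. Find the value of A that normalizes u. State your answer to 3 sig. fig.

We need A² ∫|f|² dx = 1, taking the integral from 0 to ∞.
Recall ∫₀^∞ x^m e^(−x/β) dx = m!·β^(m+1), carrying out the integral gives A² · 45·d^7/8.
Plugging in d = 4.67 yields A = 0.001916.

A ≈ 0.00192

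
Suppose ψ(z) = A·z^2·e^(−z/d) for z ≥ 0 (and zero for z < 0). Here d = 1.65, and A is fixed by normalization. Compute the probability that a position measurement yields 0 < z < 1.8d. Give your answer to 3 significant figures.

P = ∫_{0}^{1.8d} |ψ(z)|² dz.
The normalization integral ∫|ψ|²dz over the whole domain equals 3·d^5/4·A², and A² cancels in the ratio.
Let u = z/d; then A² and the length scale cancel, so P = ∫_{0}^{1.8} u^4·e^(-2·u) du ÷ ∫_{0}^{∞} u^4·e^(-2·u) du.
With ∫ u^4·e^(-2·u) du = -(u^4/2 + u^3 + 3·u^2/2 + 3·u/2 + 3/4)·e^(-2·u) + C, the region integral is ≈ 0.22017 and the full one is 3/4.
Evaluating gives P = 0.2936.

P ≈ 0.294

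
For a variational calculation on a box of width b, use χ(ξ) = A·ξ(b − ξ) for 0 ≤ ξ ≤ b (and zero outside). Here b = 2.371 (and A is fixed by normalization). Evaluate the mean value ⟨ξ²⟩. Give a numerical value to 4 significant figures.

⟨ξ²⟩ = ∫ ξ^2 |χ|² dξ over the full domain.
Expanding the polynomial and integrating term by term, the ratio of the moment integral to the normalization integral gives ⟨ξ²⟩ = 2·b^2/7.
Putting b = 2.371 gives 1.6062.

⟨ξ^2⟩ ≈ 1.606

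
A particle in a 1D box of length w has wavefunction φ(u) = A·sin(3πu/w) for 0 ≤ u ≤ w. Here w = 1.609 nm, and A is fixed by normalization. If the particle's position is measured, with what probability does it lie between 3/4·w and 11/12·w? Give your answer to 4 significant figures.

P ≈ 0.2728

|φ|² is the probability density, so P = ∫_{3/4·w}^{11/12·w} |φ|² du.
With A² fixed by ∫|φ|² = 1, i.e. A² = (w/2)^(−1), substitute and integrate.
Let t = u/w; then A² and the length scale cancel, so P = ∫_{3/4}^{11/12} sin(3·π·t)^2 dt ÷ ∫_{0}^{1} sin(3·π·t)^2 dt.
Using ∫ sin(3·π·t)^2 dt = t/2 - sin(6·π·t)/(12·π), the numerator is 1/(6·π) + 1/12 and the denominator is 1/2.
Taking the ratio, P = (2 + π)/(6·π).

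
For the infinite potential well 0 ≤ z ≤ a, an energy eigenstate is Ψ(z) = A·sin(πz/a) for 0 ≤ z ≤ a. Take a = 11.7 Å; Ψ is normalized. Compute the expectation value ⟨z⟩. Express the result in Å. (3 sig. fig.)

By definition ⟨z⟩ = ∫ z |Ψ(z)|² dz.
Using sin²θ = (1 − cos 2θ)/2, evaluating both integrals, ⟨z⟩ = a/2.
Putting a = 11.7 gives 5.850.

⟨z⟩ ≈ 5.85 Å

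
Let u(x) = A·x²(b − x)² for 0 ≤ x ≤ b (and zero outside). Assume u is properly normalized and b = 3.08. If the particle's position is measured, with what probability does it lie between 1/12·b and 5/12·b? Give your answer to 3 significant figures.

P = ∫_{1/12·b}^{5/12·b} |u(x)|² dx.
The normalization integral ∫|u|²dx over the whole domain equals b^9/630·A², and A² cancels in the ratio.
In terms of t = x/b (A² and the length scale cancel between numerator and denominator), P = [∫_{1/12}^{5/12} t^4·(1 - t)^4 dt] / [∫_{0}^{1} t^4·(1 - t)^4 dt].
With ∫ t^4·(1 - t)^4 dt = t^5·(70·t^4 - 315·t^3 + 540·t^2 - 420·t + 126)/630 + C, the region integral is ≈ 0.00047929 and the full one is 1/630.
Evaluating gives P = 0.3019.

P ≈ 0.302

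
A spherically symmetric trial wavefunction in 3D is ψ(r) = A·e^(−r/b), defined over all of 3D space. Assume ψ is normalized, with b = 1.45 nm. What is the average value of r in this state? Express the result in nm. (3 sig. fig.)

⟨r⟩ ≈ 2.18 nm

The expectation value is the |ψ|²-weighted average of r: ∫ r|ψ|² 4πr² dr.
Using ∫₀^∞ rⁿ e^(−αr) dr = n!/αⁿ⁺¹, evaluating both integrals, ⟨r⟩ = 3·b/2.
With b = 1.45, ⟨r⟩ = 2.175.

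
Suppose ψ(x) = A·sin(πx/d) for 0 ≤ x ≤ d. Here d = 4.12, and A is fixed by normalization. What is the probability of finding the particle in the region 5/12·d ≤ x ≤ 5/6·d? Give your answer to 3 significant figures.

P = ∫_{5/12·d}^{5/6·d} |ψ(x)|² dx.
The normalization integral ∫|ψ|²dx over the whole domain equals d/2·A², and A² cancels in the ratio.
Let u = x/d; then A² and the length scale cancel, so P = ∫_{5/12}^{5/6} sin(π·u)^2 du ÷ ∫_{0}^{1} sin(π·u)^2 du.
With ∫ sin(π·u)^2 du = u/2 - sin(2·π·u)/(4·π) + C, the region integral is 1/(8·π) + √(3)/(8·π) + 5/24 and the full one is 1/2.
Evaluating gives P = (3 + 3·√(3) + 5·π)/(12·π).

P ≈ 0.634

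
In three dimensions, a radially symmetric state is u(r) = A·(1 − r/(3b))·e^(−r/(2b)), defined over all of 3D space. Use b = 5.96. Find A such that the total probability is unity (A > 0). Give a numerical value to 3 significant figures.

A ≈ 0.0237

Normalization requires ∫|u|² 4πr² dr = 1, integrated from 0 to ∞.
Using ∫₀^∞ rⁿ e^(−αr) dr = n!/αⁿ⁺¹, the integral (without the A² prefactor) comes out to 8·π·b^3/3.
Setting this equal to 1 gives A² = 1/(8·π·b^3/3).
Plugging in b = 5.96 yields A = 0.02374.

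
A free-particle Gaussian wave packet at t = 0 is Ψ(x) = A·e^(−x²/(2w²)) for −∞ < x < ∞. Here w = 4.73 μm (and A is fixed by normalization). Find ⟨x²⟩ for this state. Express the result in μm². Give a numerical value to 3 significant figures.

⟨x^2⟩ ≈ 11.2 μm^2

The expectation value is the |Ψ|²-weighted average of x^2: ∫ x^2|Ψ|² dx.
Evaluating both integrals, ⟨x²⟩ = w^2/2.
With w = 4.73, ⟨x^2⟩ = 11.19.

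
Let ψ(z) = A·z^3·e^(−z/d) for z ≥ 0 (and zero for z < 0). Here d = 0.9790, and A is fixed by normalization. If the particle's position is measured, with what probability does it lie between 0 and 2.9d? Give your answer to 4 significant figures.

The probability is P = ∫ |ψ|² dz over [0, 2.9d].
With A² fixed by ∫|ψ|² = 1, i.e. A² = (45·d^7/8)^(−1), substitute and integrate.
In terms of u = z/d (A² and the length scale cancel between numerator and denominator), P = [∫_{0}^{2.9} u^6·e^(-2·u) du] / [∫_{0}^{∞} u^6·e^(-2·u) du].
An antiderivative of u^6·e^(-2·u) is -(4·u^6 + 12·u^5 + 30·u^4 + 60·u^3 + 90·u^2 + 90·u + 45)·e^(-2·u)/8; evaluating from 0 to 2.9 gives ≈ 2.03405, while the full integral is 45/8.
Taking the ratio, P = 0.36161.

P ≈ 0.3616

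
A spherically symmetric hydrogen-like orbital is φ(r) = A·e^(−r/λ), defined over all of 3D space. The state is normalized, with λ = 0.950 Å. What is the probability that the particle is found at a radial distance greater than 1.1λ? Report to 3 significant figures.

P ≈ 0.623

Integrate the radial probability density 4πr²|φ|² over r > 1.1λ.
Normalization gives A² = 1/(π·λ^3).
In terms of u = r/λ (A², 4π and the length scale all cancel between numerator and denominator), P = [∫_{1.1}^{∞} u^2·e^(-2·u) du] / [∫_{0}^{∞} u^2·e^(-2·u) du].
Using ∫ u^2·e^(-2·u) du = -(2·u^2 + 2·u + 1)·e^(-2·u)/4, the numerator is 281·e^(-11/5)/200 and the denominator is 1/4.
The region integral divided by the full integral gives P = 0.6227.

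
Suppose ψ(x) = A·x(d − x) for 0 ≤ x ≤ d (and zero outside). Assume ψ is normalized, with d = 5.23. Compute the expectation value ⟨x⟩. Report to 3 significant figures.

⟨x⟩ ≈ 2.62

By definition ⟨x⟩ = ∫ x |ψ(x)|² dx.
Evaluating both integrals, ⟨x⟩ = d/2.
With d = 5.23, ⟨x⟩ = 2.615.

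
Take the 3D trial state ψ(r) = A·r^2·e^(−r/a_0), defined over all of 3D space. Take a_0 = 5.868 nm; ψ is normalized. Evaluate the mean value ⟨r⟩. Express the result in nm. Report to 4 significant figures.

⟨r⟩ = ∫ r |ψ|² 4πr² dr over the full domain.
Recall ∫₀^∞ r^m e^(−r/β) dr = m!·β^(m+1), the ratio of the moment integral to the normalization integral gives ⟨r⟩ = 7·a_0/2.
Putting a_0 = 5.868 gives 20.538.

⟨r⟩ ≈ 20.54 nm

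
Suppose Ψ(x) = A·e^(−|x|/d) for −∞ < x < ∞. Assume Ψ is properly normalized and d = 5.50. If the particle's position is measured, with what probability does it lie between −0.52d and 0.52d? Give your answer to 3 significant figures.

P = ∫_{−0.52d}^{0.52d} |Ψ(x)|² dx.
With A² fixed by ∫|Ψ|² = 1, i.e. A² = (d)^(−1), substitute and integrate.
By symmetry take twice the x ≥ 0 contribution in numerator and denominator; the 2's cancel. Let u = x/d; then A² and the length scale cancel, so P = ∫_{0}^{0.52} e^(-2·u) du ÷ ∫_{0}^{∞} e^(-2·u) du.
An antiderivative of e^(-2·u) is -e^(-2·u)/2; evaluating from 0 to 0.52 gives 1/2 - e^(-26/25)/2, while the full integral is 1/2.
Evaluating gives P = 0.6465.

P ≈ 0.647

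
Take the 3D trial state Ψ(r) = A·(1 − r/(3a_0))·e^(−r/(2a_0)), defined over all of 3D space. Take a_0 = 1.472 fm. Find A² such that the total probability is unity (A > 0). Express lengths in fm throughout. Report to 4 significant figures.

We need A² ∫|f|² 4πr² dr = 1, taking the integral from 0 to ∞.
The integral (without the A² prefactor) comes out to 8·π·a_0^3/3.
Setting this equal to 1 gives A² = 1/(8·π·a_0^3/3).
With a_0 = 1.472: A² = 0.037425 and A = 0.19345.

A^2 ≈ 0.03742 fm^(-3)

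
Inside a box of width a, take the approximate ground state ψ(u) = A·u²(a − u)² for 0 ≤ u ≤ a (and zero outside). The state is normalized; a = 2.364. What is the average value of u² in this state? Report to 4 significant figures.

By definition ⟨u²⟩ = ∫ u^2 |ψ(u)|² du.
The ratio of the moment integral to the normalization integral gives ⟨u²⟩ = 3·a^2/11.
With a = 2.364, ⟨u^2⟩ = 1.5241.

⟨u^2⟩ ≈ 1.524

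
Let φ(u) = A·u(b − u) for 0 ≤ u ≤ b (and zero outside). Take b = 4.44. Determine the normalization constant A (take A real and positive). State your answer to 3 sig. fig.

A ≈ 0.132

Require ∫ |φ|² du = 1 over the whole domain.
Expanding the polynomial and integrating term by term, ∫|φ|² du = A²·(b^5/30).
Hence A² = 1/[b^5/30].
Plugging in b = 4.44 yields A = 0.1319.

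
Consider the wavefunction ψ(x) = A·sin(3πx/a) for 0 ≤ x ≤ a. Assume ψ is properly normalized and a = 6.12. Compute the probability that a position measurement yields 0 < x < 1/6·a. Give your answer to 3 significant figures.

P ≈ 0.167

P = ∫_{0}^{1/6·a} |ψ(x)|² dx.
With A² fixed by ∫|ψ|² = 1, i.e. A² = (a/2)^(−1), substitute and integrate.
In terms of u = x/a (A² and the length scale cancel between numerator and denominator), P = [∫_{0}^{1/6} sin(3·π·u)^2 du] / [∫_{0}^{1} sin(3·π·u)^2 du].
With ∫ sin(3·π·u)^2 du = u/2 - sin(6·π·u)/(12·π) + C, the region integral is 1/12 and the full one is 1/2.
The result is P = 1/6.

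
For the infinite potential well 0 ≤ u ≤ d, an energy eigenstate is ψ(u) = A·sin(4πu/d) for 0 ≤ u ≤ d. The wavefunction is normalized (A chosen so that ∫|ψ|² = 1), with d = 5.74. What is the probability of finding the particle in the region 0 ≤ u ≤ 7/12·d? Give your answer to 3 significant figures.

P ≈ 0.549

|ψ|² is the probability density, so P = ∫_{0}^{7/12·d} |ψ|² du.
The normalization integral ∫|ψ|²du over the whole domain equals d/2·A², and A² cancels in the ratio.
Let t = u/d; then A² and the length scale cancel, so P = ∫_{0}^{7/12} sin(4·π·t)^2 dt ÷ ∫_{0}^{1} sin(4·π·t)^2 dt.
An antiderivative of sin(4·π·t)^2 is t/2 - sin(4·π·t)·cos(4·π·t)/(8·π); evaluating from 0 to 7/12 gives -√(3)/(32·π) + 7/24, while the full integral is 1/2.
The result is P = -√(3)/(16·π) + 7/12.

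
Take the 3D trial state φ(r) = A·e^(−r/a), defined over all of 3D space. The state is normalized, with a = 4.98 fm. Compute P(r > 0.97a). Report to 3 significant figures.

P = ∫ |φ|² 4πr² dr over r > 0.97a.
A² is fixed by ∫₀^∞ 4πr²|φ|² dr = 1, i.e. A² = (π·a^3)^(−1).
In terms of u = r/a (A², 4π and the length scale all cancel between numerator and denominator), P = [∫_{0.97}^{∞} u^2·e^(-2·u) du] / [∫_{0}^{∞} u^2·e^(-2·u) du].
Using ∫ u^2·e^(-2·u) du = -(2·u^2 + 2·u + 1)·e^(-2·u)/4, the numerator is ≈ 0.17323 and the denominator is 1/4.
This evaluates to P = 0.6929.

P ≈ 0.693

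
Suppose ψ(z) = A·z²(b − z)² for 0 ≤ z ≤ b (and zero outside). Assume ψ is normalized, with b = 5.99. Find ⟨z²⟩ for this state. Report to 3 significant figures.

⟨z^2⟩ ≈ 9.79

⟨z²⟩ = ∫ z^2 |ψ|² dz over the full domain.
Evaluating both integrals, ⟨z²⟩ = 3·b^2/11.
Putting b = 5.99 gives 9.785.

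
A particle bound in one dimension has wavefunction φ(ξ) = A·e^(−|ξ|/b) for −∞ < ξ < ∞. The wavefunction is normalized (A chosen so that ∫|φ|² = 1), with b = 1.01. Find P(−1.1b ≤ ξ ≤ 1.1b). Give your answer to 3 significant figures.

P ≈ 0.889

The probability is P = ∫ |φ|² dξ over [−1.1b, 1.1b].
The normalization integral ∫|φ|²dξ over the whole domain equals b·A², and A² cancels in the ratio.
By symmetry take twice the ξ ≥ 0 contribution in numerator and denominator; the 2's cancel. In terms of u = ξ/b (A² and the length scale cancel between numerator and denominator), P = [∫_{0}^{1.1} e^(-2·u) du] / [∫_{0}^{∞} e^(-2·u) du].
With ∫ e^(-2·u) du = -e^(-2·u)/2 + C, the region integral is 1/2 - e^(-11/5)/2 and the full one is 1/2.
This works out to P = 0.8892.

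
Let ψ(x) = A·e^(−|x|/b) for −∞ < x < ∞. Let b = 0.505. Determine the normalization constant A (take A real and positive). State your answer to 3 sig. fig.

A ≈ 1.41

Normalization requires ∫|ψ|² dx = 1, integrated from −∞ to ∞.
Carrying out the integral gives A² · b.
Hence A² = 1/[b].
Plugging in b = 0.505 yields A = 1.407.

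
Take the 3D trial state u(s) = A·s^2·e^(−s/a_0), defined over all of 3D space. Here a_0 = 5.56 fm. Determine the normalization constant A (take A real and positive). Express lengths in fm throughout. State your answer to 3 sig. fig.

The normalization condition is ∫|u|² 4πs² ds = 1 from 0 to ∞.
The angular integral contributes 4π, leaving ∫₀^∞ s²|u|² ds.
Recall ∫₀^∞ s^m e^(−s/β) ds = m!·β^(m+1), ∫|u|² 4πs² ds = A²·(45·π·a_0^7/2).
Hence A² = 1/[45·π·a_0^7/2].
Substituting a_0 = 5.56 gives A² = 8.613E-8, so A = 0.0002935.

A ≈ 0.000293 fm^(-7/2)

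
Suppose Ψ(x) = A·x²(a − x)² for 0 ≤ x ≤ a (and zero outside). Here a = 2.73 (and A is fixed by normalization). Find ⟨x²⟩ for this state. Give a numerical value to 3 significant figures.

The expectation value is the |Ψ|²-weighted average of x^2: ∫ x^2|Ψ|² dx.
Expanding the polynomial and integrating term by term, the ratio of the moment integral to the normalization integral gives ⟨x²⟩ = 3·a^2/11.
Putting a = 2.73 gives 2.033.

⟨x^2⟩ ≈ 2.03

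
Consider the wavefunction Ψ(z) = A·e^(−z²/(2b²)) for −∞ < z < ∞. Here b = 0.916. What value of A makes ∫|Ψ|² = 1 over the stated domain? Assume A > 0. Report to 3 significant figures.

The normalization condition is ∫|Ψ|² dz = 1 from −∞ to ∞.
The integral (without the A² prefactor) comes out to √(π)·b.
Plugging in b = 0.916 yields A = 0.7848.

A ≈ 0.785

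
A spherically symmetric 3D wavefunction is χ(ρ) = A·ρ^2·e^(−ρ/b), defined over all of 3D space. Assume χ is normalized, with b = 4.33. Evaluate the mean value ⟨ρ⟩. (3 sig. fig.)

⟨ρ⟩ = ∫ ρ |χ|² 4πρ² dρ over the full domain.
Recall ∫₀^∞ ρ^m e^(−ρ/β) dρ = m!·β^(m+1), evaluating both integrals, ⟨ρ⟩ = 7·b/2.
With b = 4.33, ⟨ρ⟩ = 15.16.

⟨ρ⟩ ≈ 15.2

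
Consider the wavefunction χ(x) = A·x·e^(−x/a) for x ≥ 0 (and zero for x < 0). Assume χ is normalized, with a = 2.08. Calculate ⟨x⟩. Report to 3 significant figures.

The expectation value is the |χ|²-weighted average of x: ∫ x|χ|² dx.
The ratio of the moment integral to the normalization integral gives ⟨x⟩ = 3·a/2.
Putting a = 2.08 gives 3.120.

⟨x⟩ ≈ 3.12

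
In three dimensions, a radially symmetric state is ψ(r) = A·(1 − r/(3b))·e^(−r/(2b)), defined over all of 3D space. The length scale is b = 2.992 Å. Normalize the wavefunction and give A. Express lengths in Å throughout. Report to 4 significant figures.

A ≈ 0.06676 Å^(-3/2)

We need A² ∫|f|² 4πr² dr = 1, taking the integral from 0 to ∞.
(Spherical symmetry: dV = 4πr² dr.)
∫|ψ|² 4πr² dr = A²·(8·π·b^3/3).
Hence A² = 1/[8·π·b^3/3].
With b = 2.992: A² = 0.0044565 and A = 0.066757.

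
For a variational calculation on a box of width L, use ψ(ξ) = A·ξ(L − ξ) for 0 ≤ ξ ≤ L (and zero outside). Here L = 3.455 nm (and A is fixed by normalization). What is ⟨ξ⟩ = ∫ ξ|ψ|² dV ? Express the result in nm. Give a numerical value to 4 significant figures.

⟨ξ⟩ ≈ 1.728 nm

The expectation value is the |ψ|²-weighted average of ξ: ∫ ξ|ψ|² dξ.
The ratio of the moment integral to the normalization integral gives ⟨ξ⟩ = L/2.
Putting L = 3.455 gives 1.7275.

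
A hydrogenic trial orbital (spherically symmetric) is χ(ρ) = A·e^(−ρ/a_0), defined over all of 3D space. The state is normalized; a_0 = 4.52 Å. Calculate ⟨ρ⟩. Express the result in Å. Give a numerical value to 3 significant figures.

⟨ρ⟩ = ∫ ρ |χ|² 4πρ² dρ over the full domain.
With ∫₀^∞ ρ^3 e^(−αρ) dρ = 3!/α^4, since the A² factors cancel between numerator and denominator, ⟨ρ⟩ = 3·a_0/2.
Putting a_0 = 4.52 gives 6.780.

⟨ρ⟩ ≈ 6.78 Å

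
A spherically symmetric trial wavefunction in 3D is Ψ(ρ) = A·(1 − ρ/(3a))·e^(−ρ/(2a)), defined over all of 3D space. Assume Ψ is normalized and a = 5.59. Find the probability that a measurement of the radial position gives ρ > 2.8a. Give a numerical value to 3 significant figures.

P ≈ 0.647

Integrate the radial probability density 4πρ²|Ψ|² over ρ > 2.8a.
Normalization gives A² = 1/(8·π·a^3/3).
Substituting u = ρ/a, A², 4π and the length scale all cancel in the ratio: P = ∫_{2.8}^{∞} u^2·(1 - u/3)^2·e^(-u) du / ∫_{0}^{∞} u^2·(1 - u/3)^2·e^(-u) du.
With ∫ u^2·(1 - u/3)^2·e^(-u) du = (-u^4 + 2·u^3 - 3·u^2 - 6·u - 6)·e^(-u)/9 + C, the region integral is ≈ 0.43163 and the full one is 2/3.
Taking the ratio yields P = 0.6474.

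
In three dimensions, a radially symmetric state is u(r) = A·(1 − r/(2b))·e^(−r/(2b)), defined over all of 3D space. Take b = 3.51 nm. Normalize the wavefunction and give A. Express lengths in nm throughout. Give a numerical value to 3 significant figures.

A ≈ 0.0303 nm^(-3/2)

Require ∫ |u|² 4πr² dr = 1 over the whole domain.
With ∫₀^∞ r^4 e^(−αr) dr = 4!/α^5, carrying out the integral gives A² · 8·π·b^3.
Setting this equal to 1 gives A² = 1/(8·π·b^3).
Substituting b = 3.51 gives A² = 0.0009201, so A = 0.03033.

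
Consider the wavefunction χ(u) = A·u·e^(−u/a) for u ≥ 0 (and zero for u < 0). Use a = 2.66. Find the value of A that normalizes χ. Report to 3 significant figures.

Require ∫ |χ|² du = 1 over the whole domain.
Recall ∫₀^∞ u^m e^(−u/β) du = m!·β^(m+1), the integral (without the A² prefactor) comes out to a^3/4.
So A² = (a^3/4)^(−1).
Plugging in a = 2.66 yields A = 0.4610.

A ≈ 0.461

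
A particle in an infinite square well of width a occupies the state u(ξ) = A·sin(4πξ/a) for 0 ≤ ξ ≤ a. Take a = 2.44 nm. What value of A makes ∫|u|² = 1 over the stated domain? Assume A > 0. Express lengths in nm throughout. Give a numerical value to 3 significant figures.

A ≈ 0.905 nm^(-1/2)

Require ∫ |u|² dξ = 1 over the whole domain.
∫|u|² dξ = A²·(a/2).
Setting this equal to 1 gives A² = 1/(a/2).
Plugging in a = 2.44 yields A = 0.9054.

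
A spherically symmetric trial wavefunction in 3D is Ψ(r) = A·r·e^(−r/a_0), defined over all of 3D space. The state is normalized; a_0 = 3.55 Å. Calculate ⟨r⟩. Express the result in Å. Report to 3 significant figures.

The expectation value is the |Ψ|²-weighted average of r: ∫ r|Ψ|² 4πr² dr.
Using ∫₀^∞ rⁿ e^(−αr) dr = n!/αⁿ⁺¹, since the A² factors cancel between numerator and denominator, ⟨r⟩ = 5·a_0/2.
Putting a_0 = 3.55 gives 8.875.

⟨r⟩ ≈ 8.88 Å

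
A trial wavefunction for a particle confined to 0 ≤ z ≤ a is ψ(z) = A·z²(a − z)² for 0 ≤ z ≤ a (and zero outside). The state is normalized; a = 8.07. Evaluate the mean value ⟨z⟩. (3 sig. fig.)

⟨z⟩ ≈ 4.04

The expectation value is the |ψ|²-weighted average of z: ∫ z|ψ|² dz.
Expanding the polynomial and integrating term by term, since the A² factors cancel between numerator and denominator, ⟨z⟩ = a/2.
Putting a = 8.07 gives 4.035.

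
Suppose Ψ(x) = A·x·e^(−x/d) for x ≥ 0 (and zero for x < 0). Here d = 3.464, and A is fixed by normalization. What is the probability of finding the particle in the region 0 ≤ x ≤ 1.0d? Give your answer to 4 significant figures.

P ≈ 0.3233

P = ∫_{0}^{1.0d} |Ψ(x)|² dx.
With A² fixed by ∫|Ψ|² = 1, i.e. A² = (d^3/4)^(−1), substitute and integrate.
In terms of u = x/d (A² and the length scale cancel between numerator and denominator), P = [∫_{0}^{1.0} u^2·e^(-2·u) du] / [∫_{0}^{∞} u^2·e^(-2·u) du].
An antiderivative of u^2·e^(-2·u) is -(2·u^2 + 2·u + 1)·e^(-2·u)/4; evaluating from 0 to 1.0 gives 1/4 - 5·e^(-2)/4, while the full integral is 1/4.
Evaluating gives P = 0.32332.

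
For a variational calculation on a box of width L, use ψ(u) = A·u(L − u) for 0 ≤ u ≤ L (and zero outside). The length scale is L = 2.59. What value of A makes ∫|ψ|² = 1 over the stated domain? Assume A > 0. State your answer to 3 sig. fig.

A ≈ 0.507

Require ∫ |ψ|² du = 1 over the whole domain.
∫|ψ|² du = A²·(L^5/30).
Hence A² = 1/[L^5/30].
Substituting L = 2.59 gives A² = 0.2574, so A = 0.5074.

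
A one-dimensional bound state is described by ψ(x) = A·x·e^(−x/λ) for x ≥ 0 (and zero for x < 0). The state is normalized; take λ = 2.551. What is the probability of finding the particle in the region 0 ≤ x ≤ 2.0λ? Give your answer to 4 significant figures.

|ψ|² is the probability density, so P = ∫_{0}^{2.0λ} |ψ|² dx.
Since A² = 1/(λ^3/4), this is the region integral divided by the full normalization integral.
In terms of u = x/λ (A² and the length scale cancel between numerator and denominator), P = [∫_{0}^{2.0} u^2·e^(-2·u) du] / [∫_{0}^{∞} u^2·e^(-2·u) du].
With ∫ u^2·e^(-2·u) du = -(2·u^2 + 2·u + 1)·e^(-2·u)/4 + C, the region integral is 1/4 - 13·e^(-4)/4 and the full one is 1/4.
The result is P = 0.76190.

P ≈ 0.7619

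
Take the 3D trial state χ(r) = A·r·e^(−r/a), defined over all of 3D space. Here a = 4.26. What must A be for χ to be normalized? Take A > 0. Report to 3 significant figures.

A ≈ 0.00870

The normalization condition is ∫|χ|² 4πr² dr = 1 from 0 to ∞.
(Spherical symmetry: dV = 4πr² dr.)
Carrying out the integral gives A² · 3·π·a^5.
Hence A² = 1/[3·π·a^5].
With a = 4.26: A² = 0.00007563 and A = 0.008696.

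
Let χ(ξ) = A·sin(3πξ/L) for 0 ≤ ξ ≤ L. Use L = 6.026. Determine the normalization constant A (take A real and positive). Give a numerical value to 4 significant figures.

Normalization requires ∫|χ|² dξ = 1, integrated from 0 to L.
Carrying out the integral gives A² · L/2.
So A² = (L/2)^(−1).
Substituting L = 6.026 gives A² = 0.33190, so A = 0.57610.

A ≈ 0.5761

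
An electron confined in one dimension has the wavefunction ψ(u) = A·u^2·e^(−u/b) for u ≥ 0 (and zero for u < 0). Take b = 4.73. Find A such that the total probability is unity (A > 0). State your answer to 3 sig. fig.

A ≈ 0.0237

The normalization condition is ∫|ψ|² du = 1 from 0 to ∞.
Using ∫₀^∞ uⁿ e^(−αu) du = n!/αⁿ⁺¹, carrying out the integral gives A² · 3·b^5/4.
Setting this equal to 1 gives A² = 1/(3·b^5/4).
Substituting b = 4.73 gives A² = 0.0005632, so A = 0.02373.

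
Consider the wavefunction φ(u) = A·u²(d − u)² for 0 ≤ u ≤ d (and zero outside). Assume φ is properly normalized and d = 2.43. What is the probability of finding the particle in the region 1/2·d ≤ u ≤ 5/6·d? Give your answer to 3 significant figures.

|φ|² is the probability density, so P = ∫_{1/2·d}^{5/6·d} |φ|² du.
With A² fixed by ∫|φ|² = 1, i.e. A² = (d^9/630)^(−1), substitute and integrate.
Substituting t = u/d, A² and the length scale cancel in the ratio: P = ∫_{1/2}^{5/6} t^4·(1 - t)^4 dt / ∫_{0}^{1} t^4·(1 - t)^4 dt.
With ∫ t^4·(1 - t)^4 dt = t^5·(70·t^4 - 315·t^3 + 540·t^2 - 420·t + 126)/630 + C, the region integral is ≈ 0.00077944 and the full one is 1/630.
Evaluating gives P = 0.4910.

P ≈ 0.491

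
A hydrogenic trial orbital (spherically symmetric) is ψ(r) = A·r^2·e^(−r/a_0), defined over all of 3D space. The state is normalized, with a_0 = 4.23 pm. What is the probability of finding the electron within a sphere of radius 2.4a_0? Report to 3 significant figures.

P ≈ 0.209

With dV = 4πr²dr, the probability is ∫|ψ|² dV over r ≤ 2.4a_0.
The full normalization integral is A²·[45·π·a_0^7/2] = 1, fixing A².
Let u = r/a_0; then A², 4π and the length scale all cancel, so P = ∫_{0}^{2.4} u^6·e^(-2·u) du ÷ ∫_{0}^{∞} u^6·e^(-2·u) du.
Using ∫ u^6·e^(-2·u) du = -(4·u^6 + 12·u^5 + 30·u^4 + 60·u^3 + 90·u^2 + 90·u + 45)·e^(-2·u)/8, the numerator is ≈ 1.1767 and the denominator is 45/8.
Taking the ratio yields P = 0.2092.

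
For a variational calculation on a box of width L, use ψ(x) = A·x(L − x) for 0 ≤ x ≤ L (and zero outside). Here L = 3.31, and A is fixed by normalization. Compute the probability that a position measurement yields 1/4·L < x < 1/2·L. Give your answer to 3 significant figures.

P ≈ 0.396

|ψ|² is the probability density, so P = ∫_{1/4·L}^{1/2·L} |ψ|² dx.
With A² fixed by ∫|ψ|² = 1, i.e. A² = (L^5/30)^(−1), substitute and integrate.
In terms of u = x/L (A² and the length scale cancel between numerator and denominator), P = [∫_{1/4}^{1/2} u^2·(1 - u)^2 du] / [∫_{0}^{1} u^2·(1 - u)^2 du].
With ∫ u^2·(1 - u)^2 du = u^3·(6·u^2 - 15·u + 10)/30 + C, the region integral is ≈ 0.013216 and the full one is 1/30.
The result is P = 203/512.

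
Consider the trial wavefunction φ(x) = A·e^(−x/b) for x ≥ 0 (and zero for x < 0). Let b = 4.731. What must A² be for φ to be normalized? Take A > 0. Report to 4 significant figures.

The normalization condition is ∫|φ|² dx = 1 from 0 to ∞.
∫|φ|² dx = A²·(b/2).
Hence A² = 1/[b/2].
Substituting b = 4.731 gives A² = 0.42274, so A = 0.65019.

A^2 ≈ 0.4227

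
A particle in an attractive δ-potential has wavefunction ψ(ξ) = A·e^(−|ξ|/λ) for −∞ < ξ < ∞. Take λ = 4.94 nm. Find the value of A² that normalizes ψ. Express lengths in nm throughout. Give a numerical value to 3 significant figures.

The normalization condition is ∫|ψ|² dξ = 1 from −∞ to ∞.
Recall ∫₀^∞ ξ^m e^(−ξ/β) dξ = m!·β^(m+1), the integral (without the A² prefactor) comes out to λ.
Setting this equal to 1 gives A² = 1/(λ).
Plugging in λ = 4.94 yields A = 0.4499.

A^2 ≈ 0.202 nm^(-1)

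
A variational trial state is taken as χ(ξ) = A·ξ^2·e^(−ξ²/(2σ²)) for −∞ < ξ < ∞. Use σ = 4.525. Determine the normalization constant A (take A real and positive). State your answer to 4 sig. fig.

Require ∫ |χ|² dξ = 1 over the whole domain.
∫|χ|² dξ = A²·(3·√(π)·σ^5/4).
Substituting σ = 4.525 gives A² = 0.00039653, so A = 0.019913.

A ≈ 0.01991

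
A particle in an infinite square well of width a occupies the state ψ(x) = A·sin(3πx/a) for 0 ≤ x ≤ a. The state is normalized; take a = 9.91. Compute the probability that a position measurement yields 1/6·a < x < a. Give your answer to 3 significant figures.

P ≈ 0.833

The probability is P = ∫ |ψ|² dx over [1/6·a, a].
With A² fixed by ∫|ψ|² = 1, i.e. A² = (a/2)^(−1), substitute and integrate.
Substituting u = x/a, A² and the length scale cancel in the ratio: P = ∫_{1/6}^{1} sin(3·π·u)^2 du / ∫_{0}^{1} sin(3·π·u)^2 du.
Using ∫ sin(3·π·u)^2 du = u/2 - sin(6·π·u)/(12·π), the numerator is 5/12 and the denominator is 1/2.
Taking the ratio, P = 5/6.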